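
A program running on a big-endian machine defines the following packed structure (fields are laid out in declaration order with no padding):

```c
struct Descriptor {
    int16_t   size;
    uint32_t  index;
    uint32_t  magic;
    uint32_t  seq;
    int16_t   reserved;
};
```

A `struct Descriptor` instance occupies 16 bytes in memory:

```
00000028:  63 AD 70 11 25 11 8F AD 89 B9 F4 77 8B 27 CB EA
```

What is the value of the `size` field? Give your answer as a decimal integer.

`size` is the first field, at byte offset 0, occupying 2 bytes.
Bytes at offsets 0..1: 63 AD.
Big-endian: lowest address holds the most-significant byte.
The bytes are already most-significant first: 0x63AD.
0x63AD = 25517.

25517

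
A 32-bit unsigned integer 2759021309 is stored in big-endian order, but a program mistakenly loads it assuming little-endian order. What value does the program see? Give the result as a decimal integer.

2759021309 in 32-bit hexadecimal is 0xA47352FD.
Stored big-endian, the bytes at ascending addresses are A4 73 52 FD.
Read back as little-endian, the first byte is least significant, giving 0xFD5273A4.
0xFD5273A4 = 4250039204.

4250039204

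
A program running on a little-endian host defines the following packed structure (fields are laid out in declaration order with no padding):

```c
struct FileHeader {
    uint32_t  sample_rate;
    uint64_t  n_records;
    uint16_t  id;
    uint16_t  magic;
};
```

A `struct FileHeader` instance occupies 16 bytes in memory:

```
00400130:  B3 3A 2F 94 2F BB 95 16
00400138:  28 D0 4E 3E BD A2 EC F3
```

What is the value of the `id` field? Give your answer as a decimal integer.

41661

`id` follows `sample_rate` (4 B), `n_records` (8 B), so it starts at offset 4 + 8 = 12 and occupies 2 bytes.
Bytes at offsets 12..13: BD A2.
Little-endian stores the least-significant byte at the lowest address.
Reassemble most-significant byte first: A2 BD → 0xA2BD.
0xA2BD = 41661.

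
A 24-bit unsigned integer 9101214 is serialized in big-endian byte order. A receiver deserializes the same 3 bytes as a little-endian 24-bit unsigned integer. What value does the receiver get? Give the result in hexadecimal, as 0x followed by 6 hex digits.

9101214 in 24-bit hexadecimal is 0x8ADF9E.
Stored big-endian, the bytes at ascending addresses are 8A DF 9E.
Read back as little-endian, the first byte is least significant, giving 0x9EDF8A.

0x9EDF8A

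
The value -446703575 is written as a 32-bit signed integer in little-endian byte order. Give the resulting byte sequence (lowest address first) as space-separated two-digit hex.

29 D8 5F E5

Two's complement of -446703575 in 32 bits: 446703575 = 0x1AA027D7; invert → 0xE55FD828; add 1 → 0xE55FD829.
Split into bytes (most-significant first): E5 5F D8 29.
In little-endian order the low byte comes first in memory.
So at ascending addresses the bytes are 29 D8 5F E5.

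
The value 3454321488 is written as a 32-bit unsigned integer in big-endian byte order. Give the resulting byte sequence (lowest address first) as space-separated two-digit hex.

CD E4 C3 50

3454321488 in hexadecimal, padded to 32 bits, is 0xCDE4C350.
Split into bytes (most-significant first): CD E4 C3 50.
Big-endian stores the most-significant byte at the lowest address.
So the memory order matches the most-significant-first order: CD E4 C3 50.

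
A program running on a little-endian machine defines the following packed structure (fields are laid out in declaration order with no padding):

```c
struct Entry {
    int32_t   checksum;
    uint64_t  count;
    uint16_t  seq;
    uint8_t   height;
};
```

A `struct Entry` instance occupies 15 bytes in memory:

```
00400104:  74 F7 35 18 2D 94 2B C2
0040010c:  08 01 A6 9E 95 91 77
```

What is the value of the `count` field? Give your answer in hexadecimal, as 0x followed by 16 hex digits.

0x9EA60108C22B942D

`count` follows `checksum` (4 bytes), so it starts at byte offset 4 and occupies 8 bytes.
Bytes at offsets 4..11: 2D 94 2B C2 08 01 A6 9E.
In little-endian order the low byte comes first in memory.
Reassemble most-significant byte first: 9E A6 01 08 C2 2B 94 2D → 0x9EA60108C22B942D.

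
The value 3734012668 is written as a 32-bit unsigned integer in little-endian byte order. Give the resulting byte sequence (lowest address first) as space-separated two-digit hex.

3734012668 in hexadecimal, padded to 32 bits, is 0xDE9082FC.
Split into bytes (most-significant first): DE 90 82 FC.
Little-endian stores the least-significant byte at the lowest address.
So at ascending addresses the bytes are FC 82 90 DE.

FC 82 90 DE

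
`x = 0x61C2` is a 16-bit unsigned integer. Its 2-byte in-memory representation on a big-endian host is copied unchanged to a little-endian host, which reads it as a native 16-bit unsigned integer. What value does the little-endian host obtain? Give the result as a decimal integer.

Stored big-endian, the bytes at ascending addresses are 61 C2.
Read back as little-endian, the first byte is least significant, giving 0xC261.
0xC261 = 49761.

49761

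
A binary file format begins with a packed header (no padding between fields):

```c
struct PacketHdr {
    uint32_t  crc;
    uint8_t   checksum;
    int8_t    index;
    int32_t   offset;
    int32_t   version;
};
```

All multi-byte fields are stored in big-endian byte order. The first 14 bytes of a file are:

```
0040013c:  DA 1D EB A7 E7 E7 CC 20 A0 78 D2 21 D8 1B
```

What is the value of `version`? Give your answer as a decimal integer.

`version` follows `crc` (4 B), `checksum` (1 B), `index` (1 B), `offset` (4 B), so it starts at offset 4 + 1 + 1 + 4 = 10 and occupies 4 bytes.
Bytes at offsets 10..13: D2 21 D8 1B.
In big-endian order the high byte comes first in memory.
The bytes are already most-significant first: 0xD221D81B.
Top bit is set, so as a signed 32-bit value this is 0xD221D81B − 2^32 = -769533925.

-769533925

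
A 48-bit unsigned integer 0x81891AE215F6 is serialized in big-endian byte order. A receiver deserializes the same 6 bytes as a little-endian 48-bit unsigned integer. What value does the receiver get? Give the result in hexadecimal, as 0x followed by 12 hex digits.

Stored big-endian, the bytes at ascending addresses are 81 89 1A E2 15 F6.
Read back as little-endian, the first byte is least significant, giving 0xF615E21A8981.

0xF615E21A8981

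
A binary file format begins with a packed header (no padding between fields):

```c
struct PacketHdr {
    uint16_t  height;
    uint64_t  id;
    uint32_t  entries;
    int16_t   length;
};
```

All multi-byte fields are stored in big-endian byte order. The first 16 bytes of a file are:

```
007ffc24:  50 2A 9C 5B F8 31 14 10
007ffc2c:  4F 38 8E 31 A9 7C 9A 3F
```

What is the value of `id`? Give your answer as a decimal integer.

`id` follows `height` (2 bytes), so it starts at byte offset 2 and occupies 8 bytes.
Bytes at offsets 2..9: 9C 5B F8 31 14 10 4F 38.
Big-endian stores the most-significant byte at the lowest address.
The bytes are already most-significant first: 0x9C5BF83114104F38.
0x9C5BF83114104F38 = 11266871782471126840.

11266871782471126840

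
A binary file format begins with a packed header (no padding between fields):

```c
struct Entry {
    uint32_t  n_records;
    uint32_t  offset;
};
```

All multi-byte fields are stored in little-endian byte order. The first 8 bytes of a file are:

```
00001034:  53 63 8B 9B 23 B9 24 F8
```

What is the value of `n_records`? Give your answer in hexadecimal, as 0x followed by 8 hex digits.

`n_records` is the first field, at byte offset 0, occupying 4 bytes.
Bytes at offsets 0..3: 53 63 8B 9B.
Little-endian: lowest address holds the least-significant byte.
Reassemble most-significant byte first: 9B 8B 63 53 → 0x9B8B6353.

0x9B8B6353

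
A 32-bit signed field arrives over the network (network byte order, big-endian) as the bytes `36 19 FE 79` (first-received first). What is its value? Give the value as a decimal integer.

907673209

Big-endian: lowest address holds the most-significant byte.
The bytes are already most-significant first: 0x3619FE79.
0x3619FE79 = 907673209.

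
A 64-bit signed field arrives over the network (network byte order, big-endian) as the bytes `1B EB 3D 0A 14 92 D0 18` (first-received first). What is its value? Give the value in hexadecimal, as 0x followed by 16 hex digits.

0x1BEB3D0A1492D018

In big-endian order the high byte comes first in memory.
The bytes are already most-significant first: 0x1BEB3D0A1492D018.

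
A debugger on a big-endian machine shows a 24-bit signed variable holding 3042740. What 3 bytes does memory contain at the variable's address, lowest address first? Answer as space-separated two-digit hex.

2E 6D B4

3042740 in hexadecimal, padded to 24 bits, is 0x2E6DB4.
Split into bytes (most-significant first): 2E 6D B4.
In big-endian order the high byte comes first in memory.
So the memory order matches the most-significant-first order: 2E 6D B4.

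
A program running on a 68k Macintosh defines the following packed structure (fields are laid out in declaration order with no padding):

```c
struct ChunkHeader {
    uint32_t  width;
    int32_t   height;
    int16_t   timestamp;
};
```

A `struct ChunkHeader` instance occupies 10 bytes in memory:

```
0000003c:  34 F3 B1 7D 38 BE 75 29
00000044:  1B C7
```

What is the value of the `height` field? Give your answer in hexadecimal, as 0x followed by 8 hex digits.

0x38BE7529

`height` follows `width` (4 bytes), so it starts at byte offset 4 and occupies 4 bytes.
Bytes at offsets 4..7: 38 BE 75 29.
Big-endian stores the most-significant byte at the lowest address.
The bytes are already most-significant first: 0x38BE7529.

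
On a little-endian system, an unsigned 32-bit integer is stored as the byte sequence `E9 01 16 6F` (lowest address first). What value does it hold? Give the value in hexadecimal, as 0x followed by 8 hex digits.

0x6F1601E9

Little-endian stores the least-significant byte at the lowest address.
Reassemble most-significant byte first: 6F 16 01 E9 → 0x6F1601E9.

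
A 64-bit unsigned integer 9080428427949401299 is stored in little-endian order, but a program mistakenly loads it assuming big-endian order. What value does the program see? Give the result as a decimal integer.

15232379590961333374

9080428427949401299 in 64-bit hexadecimal is 0x7E04298B884864D3.
Stored little-endian, the bytes at ascending addresses are D3 64 48 88 8B 29 04 7E.
Read back as big-endian, the last byte is least significant, giving 0xD36448888B29047E.
0xD36448888B29047E = 15232379590961333374.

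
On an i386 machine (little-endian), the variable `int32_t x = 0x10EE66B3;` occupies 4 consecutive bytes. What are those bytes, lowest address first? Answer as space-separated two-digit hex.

B3 66 EE 10

Split into bytes (most-significant first): 10 EE 66 B3.
Little-endian stores the least-significant byte at the lowest address.
So at ascending addresses the bytes are B3 66 EE 10.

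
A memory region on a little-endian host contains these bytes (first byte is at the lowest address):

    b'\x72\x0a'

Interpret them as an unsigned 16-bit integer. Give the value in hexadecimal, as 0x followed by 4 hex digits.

0x0A72

Little-endian: lowest address holds the least-significant byte.
Reassemble most-significant byte first: 0A 72 → 0x0A72.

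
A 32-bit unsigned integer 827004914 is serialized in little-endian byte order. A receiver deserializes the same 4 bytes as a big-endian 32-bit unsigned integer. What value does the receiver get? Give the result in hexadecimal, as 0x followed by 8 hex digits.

0xF2174B31

827004914 in 32-bit hexadecimal is 0x314B17F2.
Stored little-endian, the bytes at ascending addresses are F2 17 4B 31.
Read back as big-endian, the last byte is least significant, giving 0xF2174B31.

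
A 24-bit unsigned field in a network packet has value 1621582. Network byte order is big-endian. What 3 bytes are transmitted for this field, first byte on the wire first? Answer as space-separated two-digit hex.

1621582 in hexadecimal, padded to 24 bits, is 0x18BE4E.
Split into bytes (most-significant first): 18 BE 4E.
In big-endian order the high byte comes first in memory.
So the memory order matches the most-significant-first order: 18 BE 4E.

18 BE 4E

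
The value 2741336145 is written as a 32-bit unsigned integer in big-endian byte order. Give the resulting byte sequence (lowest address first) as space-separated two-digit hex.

2741336145 in hexadecimal, padded to 32 bits, is 0xA3657851.
Split into bytes (most-significant first): A3 65 78 51.
Big-endian: lowest address holds the most-significant byte.
So the memory order matches the most-significant-first order: A3 65 78 51.

A3 65 78 51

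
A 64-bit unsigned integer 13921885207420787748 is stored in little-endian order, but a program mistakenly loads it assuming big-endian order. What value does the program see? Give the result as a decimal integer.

13921885207420787748 in 64-bit hexadecimal is 0xC13478D5B814DC24.
Stored little-endian, the bytes at ascending addresses are 24 DC 14 B8 D5 78 34 C1.
Read back as big-endian, the last byte is least significant, giving 0x24DC14B8D57834C1.
0x24DC14B8D57834C1 = 2656020664329712833.

2656020664329712833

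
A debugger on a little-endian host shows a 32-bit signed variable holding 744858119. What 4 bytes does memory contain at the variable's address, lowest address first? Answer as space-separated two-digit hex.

07 A2 65 2C

744858119 in hexadecimal, padded to 32 bits, is 0x2C65A207.
Split into bytes (most-significant first): 2C 65 A2 07.
In little-endian order the low byte comes first in memory.
So at ascending addresses the bytes are 07 A2 65 2C.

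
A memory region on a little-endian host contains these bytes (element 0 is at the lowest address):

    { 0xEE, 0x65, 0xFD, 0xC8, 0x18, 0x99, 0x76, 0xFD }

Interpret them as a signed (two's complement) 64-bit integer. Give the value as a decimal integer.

Little-endian: lowest address holds the least-significant byte.
Reassemble most-significant byte first: FD 76 99 18 C8 FD 65 EE → 0xFD769918C8FD65EE.
Top bit is set, so as a signed 64-bit value this is 0xFD769918C8FD65EE − 2^64 = -182790403131611666.

-182790403131611666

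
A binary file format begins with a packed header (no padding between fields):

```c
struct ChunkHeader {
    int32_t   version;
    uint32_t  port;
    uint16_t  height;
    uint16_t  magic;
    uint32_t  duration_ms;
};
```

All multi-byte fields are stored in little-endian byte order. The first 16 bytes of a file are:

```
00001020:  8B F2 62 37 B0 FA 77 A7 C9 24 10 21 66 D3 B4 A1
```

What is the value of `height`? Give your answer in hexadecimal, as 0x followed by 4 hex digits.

0x24C9

`height` follows `version` (4 B), `port` (4 B), so it starts at offset 4 + 4 = 8 and occupies 2 bytes.
Bytes at offsets 8..9: C9 24.
Little-endian stores the least-significant byte at the lowest address.
Reassemble most-significant byte first: 24 C9 → 0x24C9.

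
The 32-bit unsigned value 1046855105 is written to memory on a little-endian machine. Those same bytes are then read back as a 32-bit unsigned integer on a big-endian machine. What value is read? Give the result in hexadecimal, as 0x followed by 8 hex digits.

0xC1BD653E

1046855105 in 32-bit hexadecimal is 0x3E65BDC1.
Stored little-endian, the bytes at ascending addresses are C1 BD 65 3E.
Read back as big-endian, the last byte is least significant, giving 0xC1BD653E.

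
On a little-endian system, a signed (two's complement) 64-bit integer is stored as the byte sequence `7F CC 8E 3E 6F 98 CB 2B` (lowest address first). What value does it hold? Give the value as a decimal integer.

3155783567461502079

Little-endian: lowest address holds the least-significant byte.
Reassemble most-significant byte first: 2B CB 98 6F 3E 8E CC 7F → 0x2BCB986F3E8ECC7F.
0x2BCB986F3E8ECC7F = 3155783567461502079.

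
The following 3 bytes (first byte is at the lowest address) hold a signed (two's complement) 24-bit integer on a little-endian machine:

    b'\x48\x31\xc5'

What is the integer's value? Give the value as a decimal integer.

Little-endian: lowest address holds the least-significant byte.
Reassemble most-significant byte first: C5 31 48 → 0xC53148.
Top bit is set, so as a signed 24-bit value this is 0xC53148 − 2^24 = -3854008.

-3854008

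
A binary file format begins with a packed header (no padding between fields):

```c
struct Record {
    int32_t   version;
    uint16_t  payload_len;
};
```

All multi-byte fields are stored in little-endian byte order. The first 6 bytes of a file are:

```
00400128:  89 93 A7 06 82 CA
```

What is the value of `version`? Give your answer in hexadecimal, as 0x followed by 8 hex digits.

`version` is the first field, at byte offset 0, occupying 4 bytes.
Bytes at offsets 0..3: 89 93 A7 06.
In little-endian order the low byte comes first in memory.
Reassemble most-significant byte first: 06 A7 93 89 → 0x06A79389.

0x06A79389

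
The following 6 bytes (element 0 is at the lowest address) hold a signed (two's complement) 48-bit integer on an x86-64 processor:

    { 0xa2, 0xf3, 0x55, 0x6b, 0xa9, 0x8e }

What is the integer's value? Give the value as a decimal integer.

Little-endian: lowest address holds the least-significant byte.
Reassemble most-significant byte first: 8E A9 6B 55 F3 A2 → 0x8EA96B55F3A2.
Top bit is set, so as a signed 48-bit value this is 0x8EA96B55F3A2 − 2^48 = -124616675298398.

-124616675298398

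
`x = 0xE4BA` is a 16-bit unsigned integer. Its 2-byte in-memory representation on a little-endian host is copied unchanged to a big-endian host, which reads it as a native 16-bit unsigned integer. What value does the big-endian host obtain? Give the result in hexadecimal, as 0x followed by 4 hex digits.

0xBAE4

Stored little-endian, the bytes at ascending addresses are BA E4.
Read back as big-endian, the last byte is least significant, giving 0xBAE4.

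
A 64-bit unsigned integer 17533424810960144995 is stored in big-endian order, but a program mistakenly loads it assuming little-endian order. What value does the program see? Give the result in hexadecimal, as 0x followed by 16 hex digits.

0x63CA4C31F83C53F3

17533424810960144995 in 64-bit hexadecimal is 0xF3533CF8314CCA63.
Stored big-endian, the bytes at ascending addresses are F3 53 3C F8 31 4C CA 63.
Read back as little-endian, the first byte is least significant, giving 0x63CA4C31F83C53F3.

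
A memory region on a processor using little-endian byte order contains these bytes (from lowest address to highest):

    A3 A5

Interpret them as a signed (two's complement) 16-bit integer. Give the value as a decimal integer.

-23133

In little-endian order the low byte comes first in memory.
Reassemble most-significant byte first: A5 A3 → 0xA5A3.
Top bit is set, so as a signed 16-bit value this is 0xA5A3 − 2^16 = -23133.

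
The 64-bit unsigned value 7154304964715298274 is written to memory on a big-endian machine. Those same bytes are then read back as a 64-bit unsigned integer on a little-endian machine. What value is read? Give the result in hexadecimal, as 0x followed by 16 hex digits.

0xE23DABD475324963

7154304964715298274 in 64-bit hexadecimal is 0x63493275D4AB3DE2.
Stored big-endian, the bytes at ascending addresses are 63 49 32 75 D4 AB 3D E2.
Read back as little-endian, the first byte is least significant, giving 0xE23DABD475324963.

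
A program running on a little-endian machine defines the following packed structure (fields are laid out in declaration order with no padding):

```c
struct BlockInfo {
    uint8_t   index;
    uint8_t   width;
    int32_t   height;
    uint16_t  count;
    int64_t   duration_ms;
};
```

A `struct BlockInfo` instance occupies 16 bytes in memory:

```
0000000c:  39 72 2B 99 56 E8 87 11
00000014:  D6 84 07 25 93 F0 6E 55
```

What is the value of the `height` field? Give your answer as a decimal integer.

`height` follows `index` (1 B), `width` (1 B), so it starts at offset 1 + 1 = 2 and occupies 4 bytes.
Bytes at offsets 2..5: 2B 99 56 E8.
In little-endian order the low byte comes first in memory.
Reassemble most-significant byte first: E8 56 99 2B → 0xE856992B.
Top bit is set, so as a signed 32-bit value this is 0xE856992B − 2^32 = -396977877.

-396977877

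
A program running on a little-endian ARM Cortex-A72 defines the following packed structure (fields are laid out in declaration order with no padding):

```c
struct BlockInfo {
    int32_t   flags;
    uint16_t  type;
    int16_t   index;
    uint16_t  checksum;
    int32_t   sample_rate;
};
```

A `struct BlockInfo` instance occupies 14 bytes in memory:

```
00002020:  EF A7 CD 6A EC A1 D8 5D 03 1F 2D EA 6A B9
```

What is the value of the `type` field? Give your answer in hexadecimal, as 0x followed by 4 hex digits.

`type` follows `flags` (4 bytes), so it starts at byte offset 4 and occupies 2 bytes.
Bytes at offsets 4..5: EC A1.
In little-endian order the low byte comes first in memory.
Reassemble most-significant byte first: A1 EC → 0xA1EC.

0xA1EC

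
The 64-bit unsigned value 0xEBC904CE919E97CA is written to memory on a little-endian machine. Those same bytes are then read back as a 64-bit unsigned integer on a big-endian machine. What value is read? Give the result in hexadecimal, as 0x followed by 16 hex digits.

Stored little-endian, the bytes at ascending addresses are CA 97 9E 91 CE 04 C9 EB.
Read back as big-endian, the last byte is least significant, giving 0xCA979E91CE04C9EB.

0xCA979E91CE04C9EB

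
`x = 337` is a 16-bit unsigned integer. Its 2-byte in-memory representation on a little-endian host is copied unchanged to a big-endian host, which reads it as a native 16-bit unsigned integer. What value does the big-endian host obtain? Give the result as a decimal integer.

20737

337 in 16-bit hexadecimal is 0x0151.
Stored little-endian, the bytes at ascending addresses are 51 01.
Read back as big-endian, the last byte is least significant, giving 0x5101.
0x5101 = 20737.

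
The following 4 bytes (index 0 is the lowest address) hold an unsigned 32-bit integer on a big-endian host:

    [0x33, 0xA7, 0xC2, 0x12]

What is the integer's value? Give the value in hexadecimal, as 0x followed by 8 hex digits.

Big-endian stores the most-significant byte at the lowest address.
The bytes are already most-significant first: 0x33A7C212.

0x33A7C212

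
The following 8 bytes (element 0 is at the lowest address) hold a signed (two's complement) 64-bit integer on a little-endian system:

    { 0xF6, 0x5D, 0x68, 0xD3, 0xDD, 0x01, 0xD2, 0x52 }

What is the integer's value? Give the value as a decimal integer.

Little-endian stores the least-significant byte at the lowest address.
Reassemble most-significant byte first: 52 D2 01 DD D3 68 5D F6 → 0x52D201DDD3685DF6.
0x52D201DDD3685DF6 = 5967834508465561078.

5967834508465561078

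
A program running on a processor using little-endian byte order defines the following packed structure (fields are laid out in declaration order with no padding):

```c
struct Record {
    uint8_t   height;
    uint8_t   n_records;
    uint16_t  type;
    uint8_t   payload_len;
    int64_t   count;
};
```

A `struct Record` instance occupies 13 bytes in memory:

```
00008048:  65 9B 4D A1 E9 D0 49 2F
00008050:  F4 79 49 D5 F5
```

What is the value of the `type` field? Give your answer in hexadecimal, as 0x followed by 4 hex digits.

0xA14D

`type` follows `height` (1 B), `n_records` (1 B), so it starts at offset 1 + 1 = 2 and occupies 2 bytes.
Bytes at offsets 2..3: 4D A1.
Little-endian stores the least-significant byte at the lowest address.
Reassemble most-significant byte first: A1 4D → 0xA14D.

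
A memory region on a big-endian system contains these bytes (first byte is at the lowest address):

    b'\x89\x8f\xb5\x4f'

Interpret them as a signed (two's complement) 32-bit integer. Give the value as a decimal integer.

Big-endian stores the most-significant byte at the lowest address.
The bytes are already most-significant first: 0x898FB54F.
Top bit is set, so as a signed 32-bit value this is 0x898FB54F − 2^32 = -1987070641.

-1987070641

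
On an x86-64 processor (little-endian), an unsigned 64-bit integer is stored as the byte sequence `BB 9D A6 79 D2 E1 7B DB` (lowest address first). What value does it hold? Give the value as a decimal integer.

15815482810541972923

In little-endian order the low byte comes first in memory.
Reassemble most-significant byte first: DB 7B E1 D2 79 A6 9D BB → 0xDB7BE1D279A69DBB.
0xDB7BE1D279A69DBB = 15815482810541972923.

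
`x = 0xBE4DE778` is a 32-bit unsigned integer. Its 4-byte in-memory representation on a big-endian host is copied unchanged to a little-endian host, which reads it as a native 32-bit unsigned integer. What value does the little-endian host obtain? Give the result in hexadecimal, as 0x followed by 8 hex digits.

Stored big-endian, the bytes at ascending addresses are BE 4D E7 78.
Read back as little-endian, the first byte is least significant, giving 0x78E74DBE.

0x78E74DBE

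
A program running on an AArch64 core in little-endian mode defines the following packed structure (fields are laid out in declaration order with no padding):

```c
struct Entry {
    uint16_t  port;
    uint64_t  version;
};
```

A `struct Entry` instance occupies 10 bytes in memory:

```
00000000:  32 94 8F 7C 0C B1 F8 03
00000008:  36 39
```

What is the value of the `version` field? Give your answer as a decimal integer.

4122486875561426063

`version` follows `port` (2 bytes), so it starts at byte offset 2 and occupies 8 bytes.
Bytes at offsets 2..9: 8F 7C 0C B1 F8 03 36 39.
In little-endian order the low byte comes first in memory.
Reassemble most-significant byte first: 39 36 03 F8 B1 0C 7C 8F → 0x393603F8B10C7C8F.
0x393603F8B10C7C8F = 4122486875561426063.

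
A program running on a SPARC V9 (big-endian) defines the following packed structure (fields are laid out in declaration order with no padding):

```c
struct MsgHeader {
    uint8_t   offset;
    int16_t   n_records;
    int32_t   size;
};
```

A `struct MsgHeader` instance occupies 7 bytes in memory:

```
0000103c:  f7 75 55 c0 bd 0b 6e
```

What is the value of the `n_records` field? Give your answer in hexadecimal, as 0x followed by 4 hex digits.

`n_records` follows `offset` (1 byte), so it starts at byte offset 1 and occupies 2 bytes.
Bytes at offsets 1..2: 75 55.
Big-endian: lowest address holds the most-significant byte.
The bytes are already most-significant first: 0x7555.

0x7555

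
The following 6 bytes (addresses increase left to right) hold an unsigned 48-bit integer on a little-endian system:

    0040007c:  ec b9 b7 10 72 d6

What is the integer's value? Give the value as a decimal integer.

Little-endian: lowest address holds the least-significant byte.
Reassemble most-significant byte first: D6 72 10 B7 B9 EC → 0xD67210B7B9EC.
0xD67210B7B9EC = 235785395091948.

235785395091948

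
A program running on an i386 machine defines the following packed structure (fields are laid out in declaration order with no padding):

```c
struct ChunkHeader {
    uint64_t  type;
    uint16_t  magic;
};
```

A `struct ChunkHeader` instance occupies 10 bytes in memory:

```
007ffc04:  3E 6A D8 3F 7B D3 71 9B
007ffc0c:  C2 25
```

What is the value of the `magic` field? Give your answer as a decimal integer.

9666

`magic` follows `type` (8 bytes), so it starts at byte offset 8 and occupies 2 bytes.
Bytes at offsets 8..9: C2 25.
In little-endian order the low byte comes first in memory.
Reassemble most-significant byte first: 25 C2 → 0x25C2.
0x25C2 = 9666.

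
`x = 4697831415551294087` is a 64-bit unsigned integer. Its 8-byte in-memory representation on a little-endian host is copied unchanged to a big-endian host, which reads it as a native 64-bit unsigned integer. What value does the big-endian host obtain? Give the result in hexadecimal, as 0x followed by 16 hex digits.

0x87FA9A42C80C3241

4697831415551294087 in 64-bit hexadecimal is 0x41320CC8429AFA87.
Stored little-endian, the bytes at ascending addresses are 87 FA 9A 42 C8 0C 32 41.
Read back as big-endian, the last byte is least significant, giving 0x87FA9A42C80C3241.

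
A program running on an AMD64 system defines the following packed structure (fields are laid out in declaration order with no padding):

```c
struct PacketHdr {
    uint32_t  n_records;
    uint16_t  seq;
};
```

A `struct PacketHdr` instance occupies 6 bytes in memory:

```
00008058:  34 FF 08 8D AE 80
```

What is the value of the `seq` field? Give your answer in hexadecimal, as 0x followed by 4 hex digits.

`seq` follows `n_records` (4 bytes), so it starts at byte offset 4 and occupies 2 bytes.
Bytes at offsets 4..5: AE 80.
Little-endian: lowest address holds the least-significant byte.
Reassemble most-significant byte first: 80 AE → 0x80AE.

0x80AE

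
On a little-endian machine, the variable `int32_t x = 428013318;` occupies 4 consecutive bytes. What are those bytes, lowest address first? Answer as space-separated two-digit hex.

428013318 in hexadecimal, padded to 32 bits, is 0x1982F706.
Split into bytes (most-significant first): 19 82 F7 06.
In little-endian order the low byte comes first in memory.
So at ascending addresses the bytes are 06 F7 82 19.

06 F7 82 19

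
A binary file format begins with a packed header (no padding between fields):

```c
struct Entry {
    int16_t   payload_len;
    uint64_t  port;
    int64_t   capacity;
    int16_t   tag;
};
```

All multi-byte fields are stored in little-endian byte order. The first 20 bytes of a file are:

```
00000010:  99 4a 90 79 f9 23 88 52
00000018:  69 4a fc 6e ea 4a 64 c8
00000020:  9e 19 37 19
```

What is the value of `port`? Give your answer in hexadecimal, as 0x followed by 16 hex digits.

0x4A69528823F97990

`port` follows `payload_len` (2 bytes), so it starts at byte offset 2 and occupies 8 bytes.
Bytes at offsets 2..9: 90 79 F9 23 88 52 69 4A.
In little-endian order the low byte comes first in memory.
Reassemble most-significant byte first: 4A 69 52 88 23 F9 79 90 → 0x4A69528823F97990.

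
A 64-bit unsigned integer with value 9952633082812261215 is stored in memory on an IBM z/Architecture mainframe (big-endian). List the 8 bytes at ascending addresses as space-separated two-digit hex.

8A 1E DB 0E B8 D3 63 5F

9952633082812261215 in hexadecimal, padded to 64 bits, is 0x8A1EDB0EB8D3635F.
Split into bytes (most-significant first): 8A 1E DB 0E B8 D3 63 5F.
Big-endian stores the most-significant byte at the lowest address.
So the memory order matches the most-significant-first order: 8A 1E DB 0E B8 D3 63 5F.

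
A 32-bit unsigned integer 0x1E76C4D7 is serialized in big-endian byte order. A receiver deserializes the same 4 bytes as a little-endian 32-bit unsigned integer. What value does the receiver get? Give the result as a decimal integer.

Stored big-endian, the bytes at ascending addresses are 1E 76 C4 D7.
Read back as little-endian, the first byte is least significant, giving 0xD7C4761E.
0xD7C4761E = 3619976734.

3619976734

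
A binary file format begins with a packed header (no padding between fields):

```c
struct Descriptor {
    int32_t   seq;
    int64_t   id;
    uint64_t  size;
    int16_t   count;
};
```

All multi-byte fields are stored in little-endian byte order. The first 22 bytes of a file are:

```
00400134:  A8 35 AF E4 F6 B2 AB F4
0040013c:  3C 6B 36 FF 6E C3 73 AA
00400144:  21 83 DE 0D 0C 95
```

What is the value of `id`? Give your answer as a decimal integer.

`id` follows `seq` (4 bytes), so it starts at byte offset 4 and occupies 8 bytes.
Bytes at offsets 4..11: F6 B2 AB F4 3C 6B 36 FF.
Little-endian stores the least-significant byte at the lowest address.
Reassemble most-significant byte first: FF 36 6B 3C F4 AB B2 F6 → 0xFF366B3CF4ABB2F6.
Top bit is set, so as a signed 64-bit value this is 0xFF366B3CF4ABB2F6 − 2^64 = -56740035748449546.

-56740035748449546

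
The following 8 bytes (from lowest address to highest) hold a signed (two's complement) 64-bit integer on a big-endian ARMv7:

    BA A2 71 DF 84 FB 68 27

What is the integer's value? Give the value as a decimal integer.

-4998307431605114841

Big-endian stores the most-significant byte at the lowest address.
The bytes are already most-significant first: 0xBAA271DF84FB6827.
Top bit is set, so as a signed 64-bit value this is 0xBAA271DF84FB6827 − 2^64 = -4998307431605114841.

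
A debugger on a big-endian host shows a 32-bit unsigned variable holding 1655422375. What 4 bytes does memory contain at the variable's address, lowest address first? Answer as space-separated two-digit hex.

62 AB BD A7

1655422375 in hexadecimal, padded to 32 bits, is 0x62ABBDA7.
Split into bytes (most-significant first): 62 AB BD A7.
Big-endian: lowest address holds the most-significant byte.
So the memory order matches the most-significant-first order: 62 AB BD A7.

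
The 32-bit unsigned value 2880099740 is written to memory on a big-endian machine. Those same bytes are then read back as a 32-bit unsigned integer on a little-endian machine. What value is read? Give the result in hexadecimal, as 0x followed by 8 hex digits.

0x9CD5AAAB

2880099740 in 32-bit hexadecimal is 0xABAAD59C.
Stored big-endian, the bytes at ascending addresses are AB AA D5 9C.
Read back as little-endian, the first byte is least significant, giving 0x9CD5AAAB.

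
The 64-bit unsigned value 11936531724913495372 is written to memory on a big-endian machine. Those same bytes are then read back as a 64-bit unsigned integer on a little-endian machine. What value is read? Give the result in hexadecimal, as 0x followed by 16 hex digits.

0x4C4DA6815C14A7A5

11936531724913495372 in 64-bit hexadecimal is 0xA5A7145C81A64D4C.
Stored big-endian, the bytes at ascending addresses are A5 A7 14 5C 81 A6 4D 4C.
Read back as little-endian, the first byte is least significant, giving 0x4C4DA6815C14A7A5.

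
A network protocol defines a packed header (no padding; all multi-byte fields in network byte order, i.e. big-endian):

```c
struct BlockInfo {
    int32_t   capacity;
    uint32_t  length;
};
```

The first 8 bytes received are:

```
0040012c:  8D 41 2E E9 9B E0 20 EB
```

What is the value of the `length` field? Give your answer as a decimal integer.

2615156971

`length` follows `capacity` (4 bytes), so it starts at byte offset 4 and occupies 4 bytes.
Bytes at offsets 4..7: 9B E0 20 EB.
Big-endian: lowest address holds the most-significant byte.
The bytes are already most-significant first: 0x9BE020EB.
0x9BE020EB = 2615156971.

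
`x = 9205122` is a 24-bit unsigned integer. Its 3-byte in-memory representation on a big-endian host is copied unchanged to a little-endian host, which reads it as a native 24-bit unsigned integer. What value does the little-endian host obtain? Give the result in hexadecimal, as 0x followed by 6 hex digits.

9205122 in 24-bit hexadecimal is 0x8C7582.
Stored big-endian, the bytes at ascending addresses are 8C 75 82.
Read back as little-endian, the first byte is least significant, giving 0x82758C.

0x82758C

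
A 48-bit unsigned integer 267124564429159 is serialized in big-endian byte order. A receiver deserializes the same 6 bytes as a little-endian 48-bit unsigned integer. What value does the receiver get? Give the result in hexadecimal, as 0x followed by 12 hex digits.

267124564429159 in 48-bit hexadecimal is 0xF2F2C8C60967.
Stored big-endian, the bytes at ascending addresses are F2 F2 C8 C6 09 67.
Read back as little-endian, the first byte is least significant, giving 0x6709C6C8F2F2.

0x6709C6C8F2F2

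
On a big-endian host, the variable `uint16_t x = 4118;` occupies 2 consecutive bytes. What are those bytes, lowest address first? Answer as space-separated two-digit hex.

4118 in hexadecimal, padded to 16 bits, is 0x1016.
Split into bytes (most-significant first): 10 16.
Big-endian: lowest address holds the most-significant byte.
So the memory order matches the most-significant-first order: 10 16.

10 16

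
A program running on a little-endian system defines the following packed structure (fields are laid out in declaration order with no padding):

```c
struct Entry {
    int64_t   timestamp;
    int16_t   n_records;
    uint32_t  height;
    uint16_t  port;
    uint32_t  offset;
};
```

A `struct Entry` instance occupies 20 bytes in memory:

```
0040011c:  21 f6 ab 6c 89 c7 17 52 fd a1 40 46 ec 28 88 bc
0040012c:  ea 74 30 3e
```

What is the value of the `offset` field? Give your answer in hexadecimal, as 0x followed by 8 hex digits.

`offset` follows `timestamp` (8 B), `n_records` (2 B), `height` (4 B), `port` (2 B), so it starts at offset 8 + 2 + 4 + 2 = 16 and occupies 4 bytes.
Bytes at offsets 16..19: EA 74 30 3E.
Little-endian: lowest address holds the least-significant byte.
Reassemble most-significant byte first: 3E 30 74 EA → 0x3E3074EA.

0x3E3074EA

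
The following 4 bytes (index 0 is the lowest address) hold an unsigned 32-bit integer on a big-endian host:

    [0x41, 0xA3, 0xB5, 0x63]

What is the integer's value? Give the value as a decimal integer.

1101247843

In big-endian order the high byte comes first in memory.
The bytes are already most-significant first: 0x41A3B563.
0x41A3B563 = 1101247843.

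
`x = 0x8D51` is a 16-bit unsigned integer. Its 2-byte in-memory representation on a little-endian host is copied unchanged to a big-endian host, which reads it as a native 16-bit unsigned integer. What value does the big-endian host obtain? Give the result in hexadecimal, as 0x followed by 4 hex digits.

Stored little-endian, the bytes at ascending addresses are 51 8D.
Read back as big-endian, the last byte is least significant, giving 0x518D.

0x518D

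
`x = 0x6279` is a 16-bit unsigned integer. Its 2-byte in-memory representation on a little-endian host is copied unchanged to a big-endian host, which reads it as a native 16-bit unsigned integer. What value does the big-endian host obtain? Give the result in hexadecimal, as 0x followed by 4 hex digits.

0x7962

Stored little-endian, the bytes at ascending addresses are 79 62.
Read back as big-endian, the last byte is least significant, giving 0x7962.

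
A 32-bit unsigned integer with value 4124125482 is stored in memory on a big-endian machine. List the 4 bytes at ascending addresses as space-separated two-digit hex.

F5 D1 29 2A

4124125482 in hexadecimal, padded to 32 bits, is 0xF5D1292A.
Split into bytes (most-significant first): F5 D1 29 2A.
Big-endian stores the most-significant byte at the lowest address.
So the memory order matches the most-significant-first order: F5 D1 29 2A.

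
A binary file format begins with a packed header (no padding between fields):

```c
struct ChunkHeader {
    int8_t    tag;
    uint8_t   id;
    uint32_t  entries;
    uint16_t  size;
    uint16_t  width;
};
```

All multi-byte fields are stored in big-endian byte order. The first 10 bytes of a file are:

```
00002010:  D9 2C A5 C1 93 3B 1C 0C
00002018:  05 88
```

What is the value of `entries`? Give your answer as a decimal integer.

`entries` follows `tag` (1 B), `id` (1 B), so it starts at offset 1 + 1 = 2 and occupies 4 bytes.
Bytes at offsets 2..5: A5 C1 93 3B.
In big-endian order the high byte comes first in memory.
The bytes are already most-significant first: 0xA5C1933B.
0xA5C1933B = 2780926779.

2780926779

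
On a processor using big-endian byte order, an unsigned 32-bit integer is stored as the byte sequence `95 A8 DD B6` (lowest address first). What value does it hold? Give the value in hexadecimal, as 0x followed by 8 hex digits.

Big-endian: lowest address holds the most-significant byte.
The bytes are already most-significant first: 0x95A8DDB6.

0x95A8DDB6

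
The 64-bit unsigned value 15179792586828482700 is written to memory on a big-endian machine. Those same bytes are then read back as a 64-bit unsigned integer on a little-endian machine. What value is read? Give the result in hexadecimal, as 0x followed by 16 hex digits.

0x8C080586EE74A9D2

15179792586828482700 in 64-bit hexadecimal is 0xD2A974EE8605088C.
Stored big-endian, the bytes at ascending addresses are D2 A9 74 EE 86 05 08 8C.
Read back as little-endian, the first byte is least significant, giving 0x8C080586EE74A9D2.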